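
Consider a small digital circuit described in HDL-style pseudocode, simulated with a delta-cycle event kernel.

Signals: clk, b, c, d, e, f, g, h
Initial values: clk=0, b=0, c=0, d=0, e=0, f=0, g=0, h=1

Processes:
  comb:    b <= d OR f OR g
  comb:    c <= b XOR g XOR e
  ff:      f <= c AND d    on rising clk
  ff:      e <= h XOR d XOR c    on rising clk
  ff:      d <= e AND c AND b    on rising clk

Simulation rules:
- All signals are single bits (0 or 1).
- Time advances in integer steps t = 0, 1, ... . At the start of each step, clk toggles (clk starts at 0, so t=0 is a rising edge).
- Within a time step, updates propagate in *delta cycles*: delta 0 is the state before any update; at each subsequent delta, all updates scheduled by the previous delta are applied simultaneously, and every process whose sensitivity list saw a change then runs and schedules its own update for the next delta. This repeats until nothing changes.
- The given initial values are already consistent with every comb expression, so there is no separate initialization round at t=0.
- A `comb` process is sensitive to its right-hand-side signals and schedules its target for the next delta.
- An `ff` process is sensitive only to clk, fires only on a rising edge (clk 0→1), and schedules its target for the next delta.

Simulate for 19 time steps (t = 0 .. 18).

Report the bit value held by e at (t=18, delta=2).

0

t=0 Δ0: c=0 e=0 h=1 f=0 clk=0 d=0 g=0 b=0
  Δ1: clk:0→1
  Δ2: e:0→1
  Δ3: c:0→1
  (3Δ to stable)
t=1 Δ0: c=1 e=1 h=1 f=0 clk=1 d=0 g=0 b=0
  Δ1: clk:1→0
  (1Δ to stable)
t=2 Δ0: c=1 e=1 h=1 f=0 clk=0 d=0 g=0 b=0
  Δ1: clk:0→1
  Δ2: e:1→0
  Δ3: c:1→0
  (3Δ to stable)
t=3 Δ0: c=0 e=0 h=1 f=0 clk=1 d=0 g=0 b=0
  Δ1: clk:1→0
  (1Δ to stable)
t=4 Δ0: c=0 e=0 h=1 f=0 clk=0 d=0 g=0 b=0
  Δ1: clk:0→1
  Δ2: e:0→1
  Δ3: c:0→1
  (3Δ to stable)
t=5 Δ0: c=1 e=1 h=1 f=0 clk=1 d=0 g=0 b=0
  Δ1: clk:1→0
  (1Δ to stable)
t=6 Δ0: c=1 e=1 h=1 f=0 clk=0 d=0 g=0 b=0
  Δ1: clk:0→1
  Δ2: e:1→0
  Δ3: c:1→0
  (3Δ to stable)
t=7 Δ0: c=0 e=0 h=1 f=0 clk=1 d=0 g=0 b=0
  Δ1: clk:1→0
  (1Δ to stable)
t=8 Δ0: c=0 e=0 h=1 f=0 clk=0 d=0 g=0 b=0
  Δ1: clk:0→1
  Δ2: e:0→1
  Δ3: c:0→1
  (3Δ to stable)
t=9 Δ0: c=1 e=1 h=1 f=0 clk=1 d=0 g=0 b=0
  Δ1: clk:1→0
  (1Δ to stable)
t=10 Δ0: c=1 e=1 h=1 f=0 clk=0 d=0 g=0 b=0
  Δ1: clk:0→1
  Δ2: e:1→0
  Δ3: c:1→0
  (3Δ to stable)
t=11 Δ0: c=0 e=0 h=1 f=0 clk=1 d=0 g=0 b=0
  Δ1: clk:1→0
  (1Δ to stable)
t=12 Δ0: c=0 e=0 h=1 f=0 clk=0 d=0 g=0 b=0
  Δ1: clk:0→1
  Δ2: e:0→1
  Δ3: c:0→1
  (3Δ to stable)
t=13 Δ0: c=1 e=1 h=1 f=0 clk=1 d=0 g=0 b=0
  Δ1: clk:1→0
  (1Δ to stable)
t=14 Δ0: c=1 e=1 h=1 f=0 clk=0 d=0 g=0 b=0
  Δ1: clk:0→1
  Δ2: e:1→0
  Δ3: c:1→0
  (3Δ to stable)
t=15 Δ0: c=0 e=0 h=1 f=0 clk=1 d=0 g=0 b=0
  Δ1: clk:1→0
  (1Δ to stable)
t=16 Δ0: c=0 e=0 h=1 f=0 clk=0 d=0 g=0 b=0
  Δ1: clk:0→1
  Δ2: e:0→1
  Δ3: c:0→1
  (3Δ to stable)
t=17 Δ0: c=1 e=1 h=1 f=0 clk=1 d=0 g=0 b=0
  Δ1: clk:1→0
  (1Δ to stable)
t=18 Δ0: c=1 e=1 h=1 f=0 clk=0 d=0 g=0 b=0
  Δ1: clk:0→1
  Δ2: e:1→0
  Δ3: c:1→0
  (3Δ to stable)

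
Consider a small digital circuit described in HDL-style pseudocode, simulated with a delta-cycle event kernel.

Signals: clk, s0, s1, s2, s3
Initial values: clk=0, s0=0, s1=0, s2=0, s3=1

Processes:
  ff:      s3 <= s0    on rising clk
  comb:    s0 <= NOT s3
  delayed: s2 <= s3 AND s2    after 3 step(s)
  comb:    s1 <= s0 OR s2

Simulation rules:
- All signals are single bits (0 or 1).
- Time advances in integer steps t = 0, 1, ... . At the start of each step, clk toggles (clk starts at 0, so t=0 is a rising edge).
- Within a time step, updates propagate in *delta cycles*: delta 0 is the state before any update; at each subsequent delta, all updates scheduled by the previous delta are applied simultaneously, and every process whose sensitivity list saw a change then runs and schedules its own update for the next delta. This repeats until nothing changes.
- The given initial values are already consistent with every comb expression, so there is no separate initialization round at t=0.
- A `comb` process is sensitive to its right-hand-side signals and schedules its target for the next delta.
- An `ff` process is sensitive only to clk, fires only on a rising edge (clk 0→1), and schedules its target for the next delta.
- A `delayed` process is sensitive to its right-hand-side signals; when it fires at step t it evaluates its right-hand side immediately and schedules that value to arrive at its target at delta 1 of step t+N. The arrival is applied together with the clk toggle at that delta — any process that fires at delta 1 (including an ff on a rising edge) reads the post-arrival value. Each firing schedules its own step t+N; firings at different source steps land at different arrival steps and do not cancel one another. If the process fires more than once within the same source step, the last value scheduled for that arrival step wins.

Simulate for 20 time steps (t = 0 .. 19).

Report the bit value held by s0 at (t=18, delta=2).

t0.Δ0 s3=1 s0=0 s2=0 s1=0 clk=0
t0.Δ1 s3=1 s0=0 s2=0 s1=0 clk=1
t0.Δ2 s3=0 s0=0 s2=0 s1=0 clk=1
t0.Δ3 s3=0 s0=1 s2=0 s1=0 clk=1
t0.Δ4 s3=0 s0=1 s2=0 s1=1 clk=1
t1.Δ0 s3=0 s0=1 s2=0 s1=1 clk=1
t1.Δ1 s3=0 s0=1 s2=0 s1=1 clk=0
t2.Δ0 s3=0 s0=1 s2=0 s1=1 clk=0
t2.Δ1 s3=0 s0=1 s2=0 s1=1 clk=1
t2.Δ2 s3=1 s0=1 s2=0 s1=1 clk=1
t2.Δ3 s3=1 s0=0 s2=0 s1=1 clk=1
t2.Δ4 s3=1 s0=0 s2=0 s1=0 clk=1
t3.Δ0 s3=1 s0=0 s2=0 s1=0 clk=1
t3.Δ1 s3=1 s0=0 s2=0 s1=0 clk=0
t4.Δ0 s3=1 s0=0 s2=0 s1=0 clk=0
t4.Δ1 s3=1 s0=0 s2=0 s1=0 clk=1
t4.Δ2 s3=0 s0=0 s2=0 s1=0 clk=1
t4.Δ3 s3=0 s0=1 s2=0 s1=0 clk=1
t4.Δ4 s3=0 s0=1 s2=0 s1=1 clk=1
t5.Δ0 s3=0 s0=1 s2=0 s1=1 clk=1
t5.Δ1 s3=0 s0=1 s2=0 s1=1 clk=0
t6.Δ0 s3=0 s0=1 s2=0 s1=1 clk=0
t6.Δ1 s3=0 s0=1 s2=0 s1=1 clk=1
t6.Δ2 s3=1 s0=1 s2=0 s1=1 clk=1
t6.Δ3 s3=1 s0=0 s2=0 s1=1 clk=1
t6.Δ4 s3=1 s0=0 s2=0 s1=0 clk=1
t7.Δ0 s3=1 s0=0 s2=0 s1=0 clk=1
t7.Δ1 s3=1 s0=0 s2=0 s1=0 clk=0
t8.Δ0 s3=1 s0=0 s2=0 s1=0 clk=0
t8.Δ1 s3=1 s0=0 s2=0 s1=0 clk=1
t8.Δ2 s3=0 s0=0 s2=0 s1=0 clk=1
t8.Δ3 s3=0 s0=1 s2=0 s1=0 clk=1
t8.Δ4 s3=0 s0=1 s2=0 s1=1 clk=1
t9.Δ0 s3=0 s0=1 s2=0 s1=1 clk=1
t9.Δ1 s3=0 s0=1 s2=0 s1=1 clk=0
t10.Δ0 s3=0 s0=1 s2=0 s1=1 clk=0
t10.Δ1 s3=0 s0=1 s2=0 s1=1 clk=1
t10.Δ2 s3=1 s0=1 s2=0 s1=1 clk=1
t10.Δ3 s3=1 s0=0 s2=0 s1=1 clk=1
t10.Δ4 s3=1 s0=0 s2=0 s1=0 clk=1
t11.Δ0 s3=1 s0=0 s2=0 s1=0 clk=1
t11.Δ1 s3=1 s0=0 s2=0 s1=0 clk=0
t12.Δ0 s3=1 s0=0 s2=0 s1=0 clk=0
t12.Δ1 s3=1 s0=0 s2=0 s1=0 clk=1
t12.Δ2 s3=0 s0=0 s2=0 s1=0 clk=1
t12.Δ3 s3=0 s0=1 s2=0 s1=0 clk=1
t12.Δ4 s3=0 s0=1 s2=0 s1=1 clk=1
t13.Δ0 s3=0 s0=1 s2=0 s1=1 clk=1
t13.Δ1 s3=0 s0=1 s2=0 s1=1 clk=0
t14.Δ0 s3=0 s0=1 s2=0 s1=1 clk=0
t14.Δ1 s3=0 s0=1 s2=0 s1=1 clk=1
t14.Δ2 s3=1 s0=1 s2=0 s1=1 clk=1
t14.Δ3 s3=1 s0=0 s2=0 s1=1 clk=1
t14.Δ4 s3=1 s0=0 s2=0 s1=0 clk=1
t15.Δ0 s3=1 s0=0 s2=0 s1=0 clk=1
t15.Δ1 s3=1 s0=0 s2=0 s1=0 clk=0
t16.Δ0 s3=1 s0=0 s2=0 s1=0 clk=0
t16.Δ1 s3=1 s0=0 s2=0 s1=0 clk=1
t16.Δ2 s3=0 s0=0 s2=0 s1=0 clk=1
t16.Δ3 s3=0 s0=1 s2=0 s1=0 clk=1
t16.Δ4 s3=0 s0=1 s2=0 s1=1 clk=1
t17.Δ0 s3=0 s0=1 s2=0 s1=1 clk=1
t17.Δ1 s3=0 s0=1 s2=0 s1=1 clk=0
t18.Δ0 s3=0 s0=1 s2=0 s1=1 clk=0
t18.Δ1 s3=0 s0=1 s2=0 s1=1 clk=1
t18.Δ2 s3=1 s0=1 s2=0 s1=1 clk=1
t18.Δ3 s3=1 s0=0 s2=0 s1=1 clk=1
t18.Δ4 s3=1 s0=0 s2=0 s1=0 clk=1
t19.Δ0 s3=1 s0=0 s2=0 s1=0 clk=1
t19.Δ1 s3=1 s0=0 s2=0 s1=0 clk=0

1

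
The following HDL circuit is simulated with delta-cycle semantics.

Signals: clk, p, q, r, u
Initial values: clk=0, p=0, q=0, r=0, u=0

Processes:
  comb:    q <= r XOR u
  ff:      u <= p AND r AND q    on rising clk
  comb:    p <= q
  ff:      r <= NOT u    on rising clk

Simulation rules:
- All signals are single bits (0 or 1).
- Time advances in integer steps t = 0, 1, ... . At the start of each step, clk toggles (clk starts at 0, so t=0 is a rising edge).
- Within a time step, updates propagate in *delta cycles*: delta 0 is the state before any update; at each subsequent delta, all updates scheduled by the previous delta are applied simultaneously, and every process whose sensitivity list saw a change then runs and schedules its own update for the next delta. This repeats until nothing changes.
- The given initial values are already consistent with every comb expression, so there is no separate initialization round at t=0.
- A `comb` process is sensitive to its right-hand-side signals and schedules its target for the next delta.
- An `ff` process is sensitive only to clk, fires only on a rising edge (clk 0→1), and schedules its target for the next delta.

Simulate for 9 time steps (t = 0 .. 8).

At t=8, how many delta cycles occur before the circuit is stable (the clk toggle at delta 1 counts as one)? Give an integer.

4

t=0 Δ0: q=0 u=0 p=0 r=0 clk=0
  Δ1: clk:0→1
  Δ2: r:0→1
  Δ3: q:0→1
  Δ4: p:0→1
  (4Δ to stable)
t=1 Δ0: q=1 u=0 p=1 r=1 clk=1
  Δ1: clk:1→0
  (1Δ to stable)
t=2 Δ0: q=1 u=0 p=1 r=1 clk=0
  Δ1: clk:0→1
  Δ2: u:0→1
  Δ3: q:1→0
  Δ4: p:1→0
  (4Δ to stable)
t=3 Δ0: q=0 u=1 p=0 r=1 clk=1
  Δ1: clk:1→0
  (1Δ to stable)
t=4 Δ0: q=0 u=1 p=0 r=1 clk=0
  Δ1: clk:0→1
  Δ2: u:1→0, r:1→0
  (2Δ to stable)
t=5 Δ0: q=0 u=0 p=0 r=0 clk=1
  Δ1: clk:1→0
  (1Δ to stable)
t=6 Δ0: q=0 u=0 p=0 r=0 clk=0
  Δ1: clk:0→1
  Δ2: r:0→1
  Δ3: q:0→1
  Δ4: p:0→1
  (4Δ to stable)
t=7 Δ0: q=1 u=0 p=1 r=1 clk=1
  Δ1: clk:1→0
  (1Δ to stable)
t=8 Δ0: q=1 u=0 p=1 r=1 clk=0
  Δ1: clk:0→1
  Δ2: u:0→1
  Δ3: q:1→0
  Δ4: p:1→0
  (4Δ to stable)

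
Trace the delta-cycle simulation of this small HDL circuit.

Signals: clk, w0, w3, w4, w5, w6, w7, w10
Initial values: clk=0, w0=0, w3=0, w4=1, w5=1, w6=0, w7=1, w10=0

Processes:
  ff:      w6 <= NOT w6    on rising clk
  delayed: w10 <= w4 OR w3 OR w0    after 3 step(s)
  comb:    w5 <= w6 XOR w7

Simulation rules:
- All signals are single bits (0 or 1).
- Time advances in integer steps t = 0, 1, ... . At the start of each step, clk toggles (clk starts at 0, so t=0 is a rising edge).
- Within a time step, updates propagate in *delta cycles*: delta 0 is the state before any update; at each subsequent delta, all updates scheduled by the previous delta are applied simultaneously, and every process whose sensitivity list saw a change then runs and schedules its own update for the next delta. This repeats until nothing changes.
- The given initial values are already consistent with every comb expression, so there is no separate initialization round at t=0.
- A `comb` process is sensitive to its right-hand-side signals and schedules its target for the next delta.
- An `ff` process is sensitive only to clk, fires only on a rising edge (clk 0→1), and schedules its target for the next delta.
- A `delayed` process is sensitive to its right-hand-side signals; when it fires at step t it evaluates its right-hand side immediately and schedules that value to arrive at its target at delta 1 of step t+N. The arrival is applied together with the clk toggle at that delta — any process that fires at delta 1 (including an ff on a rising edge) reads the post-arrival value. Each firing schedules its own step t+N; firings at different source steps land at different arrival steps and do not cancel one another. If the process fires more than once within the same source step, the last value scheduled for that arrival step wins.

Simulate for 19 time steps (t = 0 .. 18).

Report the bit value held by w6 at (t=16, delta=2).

[bits: w4,w7,w5,clk,w0,w6,w10,w3]
t=0: Δ0=11100000 Δ1=11110000 Δ2=11110100 Δ3=11010100 | 3Δ
t=1: Δ0=11010100 Δ1=11000100 | 1Δ
t=2: Δ0=11000100 Δ1=11010100 Δ2=11010000 Δ3=11110000 | 3Δ
t=3: Δ0=11110000 Δ1=11100000 | 1Δ
t=4: Δ0=11100000 Δ1=11110000 Δ2=11110100 Δ3=11010100 | 3Δ
t=5: Δ0=11010100 Δ1=11000100 | 1Δ
t=6: Δ0=11000100 Δ1=11010100 Δ2=11010000 Δ3=11110000 | 3Δ
t=7: Δ0=11110000 Δ1=11100000 | 1Δ
t=8: Δ0=11100000 Δ1=11110000 Δ2=11110100 Δ3=11010100 | 3Δ
t=9: Δ0=11010100 Δ1=11000100 | 1Δ
t=10: Δ0=11000100 Δ1=11010100 Δ2=11010000 Δ3=11110000 | 3Δ
t=11: Δ0=11110000 Δ1=11100000 | 1Δ
t=12: Δ0=11100000 Δ1=11110000 Δ2=11110100 Δ3=11010100 | 3Δ
t=13: Δ0=11010100 Δ1=11000100 | 1Δ
t=14: Δ0=11000100 Δ1=11010100 Δ2=11010000 Δ3=11110000 | 3Δ
t=15: Δ0=11110000 Δ1=11100000 | 1Δ
t=16: Δ0=11100000 Δ1=11110000 Δ2=11110100 Δ3=11010100 | 3Δ
t=17: Δ0=11010100 Δ1=11000100 | 1Δ
t=18: Δ0=11000100 Δ1=11010100 Δ2=11010000 Δ3=11110000 | 3Δ

1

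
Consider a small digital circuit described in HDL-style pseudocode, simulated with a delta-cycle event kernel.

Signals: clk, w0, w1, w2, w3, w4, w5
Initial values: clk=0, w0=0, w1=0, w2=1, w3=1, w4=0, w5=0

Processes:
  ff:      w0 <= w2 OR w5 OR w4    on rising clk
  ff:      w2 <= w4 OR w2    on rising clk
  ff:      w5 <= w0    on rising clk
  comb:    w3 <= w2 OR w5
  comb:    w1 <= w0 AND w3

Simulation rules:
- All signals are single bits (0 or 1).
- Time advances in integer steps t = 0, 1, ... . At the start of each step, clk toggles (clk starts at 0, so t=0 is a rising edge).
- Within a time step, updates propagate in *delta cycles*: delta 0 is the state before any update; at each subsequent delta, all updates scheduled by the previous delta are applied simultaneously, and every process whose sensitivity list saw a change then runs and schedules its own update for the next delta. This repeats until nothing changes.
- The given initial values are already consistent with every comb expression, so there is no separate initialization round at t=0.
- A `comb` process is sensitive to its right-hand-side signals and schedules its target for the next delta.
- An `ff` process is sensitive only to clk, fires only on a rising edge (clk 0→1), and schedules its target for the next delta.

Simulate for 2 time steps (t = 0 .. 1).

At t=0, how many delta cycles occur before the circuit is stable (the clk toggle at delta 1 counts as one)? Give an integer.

3

t=0 Δ0: w3=1 clk=0 w4=0 w1=0 w0=0 w5=0 w2=1
  Δ1: clk:0→1
  Δ2: w0:0→1
  Δ3: w1:0→1
  (3Δ to stable)
t=1 Δ0: w3=1 clk=1 w4=0 w1=1 w0=1 w5=0 w2=1
  Δ1: clk:1→0
  (1Δ to stable)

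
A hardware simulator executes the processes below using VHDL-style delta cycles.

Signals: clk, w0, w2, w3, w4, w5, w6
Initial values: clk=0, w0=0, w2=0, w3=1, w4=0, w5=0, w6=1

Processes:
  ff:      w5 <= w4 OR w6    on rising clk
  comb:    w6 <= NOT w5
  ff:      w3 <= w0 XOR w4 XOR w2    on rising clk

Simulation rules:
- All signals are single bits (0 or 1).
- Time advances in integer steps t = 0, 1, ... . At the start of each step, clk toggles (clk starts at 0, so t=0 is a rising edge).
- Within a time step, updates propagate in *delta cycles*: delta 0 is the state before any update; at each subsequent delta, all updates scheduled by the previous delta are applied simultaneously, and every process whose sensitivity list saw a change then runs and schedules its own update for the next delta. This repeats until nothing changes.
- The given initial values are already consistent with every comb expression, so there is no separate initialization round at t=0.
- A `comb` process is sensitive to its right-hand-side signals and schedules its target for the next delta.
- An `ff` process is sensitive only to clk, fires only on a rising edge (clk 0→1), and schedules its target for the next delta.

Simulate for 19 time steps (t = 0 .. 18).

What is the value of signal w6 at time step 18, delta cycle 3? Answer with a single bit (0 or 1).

t=0 Δ0: w3=1 w6=1 clk=0 w2=0 w0=0 w5=0 w4=0
  Δ1: clk:0→1
  Δ2: w3:1→0, w5:0→1
  Δ3: w6:1→0
  (3Δ to stable)
t=1 Δ0: w3=0 w6=0 clk=1 w2=0 w0=0 w5=1 w4=0
  Δ1: clk:1→0
  (1Δ to stable)
t=2 Δ0: w3=0 w6=0 clk=0 w2=0 w0=0 w5=1 w4=0
  Δ1: clk:0→1
  Δ2: w5:1→0
  Δ3: w6:0→1
  (3Δ to stable)
t=3 Δ0: w3=0 w6=1 clk=1 w2=0 w0=0 w5=0 w4=0
  Δ1: clk:1→0
  (1Δ to stable)
t=4 Δ0: w3=0 w6=1 clk=0 w2=0 w0=0 w5=0 w4=0
  Δ1: clk:0→1
  Δ2: w5:0→1
  Δ3: w6:1→0
  (3Δ to stable)
t=5 Δ0: w3=0 w6=0 clk=1 w2=0 w0=0 w5=1 w4=0
  Δ1: clk:1→0
  (1Δ to stable)
t=6 Δ0: w3=0 w6=0 clk=0 w2=0 w0=0 w5=1 w4=0
  Δ1: clk:0→1
  Δ2: w5:1→0
  Δ3: w6:0→1
  (3Δ to stable)
t=7 Δ0: w3=0 w6=1 clk=1 w2=0 w0=0 w5=0 w4=0
  Δ1: clk:1→0
  (1Δ to stable)
t=8 Δ0: w3=0 w6=1 clk=0 w2=0 w0=0 w5=0 w4=0
  Δ1: clk:0→1
  Δ2: w5:0→1
  Δ3: w6:1→0
  (3Δ to stable)
t=9 Δ0: w3=0 w6=0 clk=1 w2=0 w0=0 w5=1 w4=0
  Δ1: clk:1→0
  (1Δ to stable)
t=10 Δ0: w3=0 w6=0 clk=0 w2=0 w0=0 w5=1 w4=0
  Δ1: clk:0→1
  Δ2: w5:1→0
  Δ3: w6:0→1
  (3Δ to stable)
t=11 Δ0: w3=0 w6=1 clk=1 w2=0 w0=0 w5=0 w4=0
  Δ1: clk:1→0
  (1Δ to stable)
t=12 Δ0: w3=0 w6=1 clk=0 w2=0 w0=0 w5=0 w4=0
  Δ1: clk:0→1
  Δ2: w5:0→1
  Δ3: w6:1→0
  (3Δ to stable)
t=13 Δ0: w3=0 w6=0 clk=1 w2=0 w0=0 w5=1 w4=0
  Δ1: clk:1→0
  (1Δ to stable)
t=14 Δ0: w3=0 w6=0 clk=0 w2=0 w0=0 w5=1 w4=0
  Δ1: clk:0→1
  Δ2: w5:1→0
  Δ3: w6:0→1
  (3Δ to stable)
t=15 Δ0: w3=0 w6=1 clk=1 w2=0 w0=0 w5=0 w4=0
  Δ1: clk:1→0
  (1Δ to stable)
t=16 Δ0: w3=0 w6=1 clk=0 w2=0 w0=0 w5=0 w4=0
  Δ1: clk:0→1
  Δ2: w5:0→1
  Δ3: w6:1→0
  (3Δ to stable)
t=17 Δ0: w3=0 w6=0 clk=1 w2=0 w0=0 w5=1 w4=0
  Δ1: clk:1→0
  (1Δ to stable)
t=18 Δ0: w3=0 w6=0 clk=0 w2=0 w0=0 w5=1 w4=0
  Δ1: clk:0→1
  Δ2: w5:1→0
  Δ3: w6:0→1
  (3Δ to stable)

1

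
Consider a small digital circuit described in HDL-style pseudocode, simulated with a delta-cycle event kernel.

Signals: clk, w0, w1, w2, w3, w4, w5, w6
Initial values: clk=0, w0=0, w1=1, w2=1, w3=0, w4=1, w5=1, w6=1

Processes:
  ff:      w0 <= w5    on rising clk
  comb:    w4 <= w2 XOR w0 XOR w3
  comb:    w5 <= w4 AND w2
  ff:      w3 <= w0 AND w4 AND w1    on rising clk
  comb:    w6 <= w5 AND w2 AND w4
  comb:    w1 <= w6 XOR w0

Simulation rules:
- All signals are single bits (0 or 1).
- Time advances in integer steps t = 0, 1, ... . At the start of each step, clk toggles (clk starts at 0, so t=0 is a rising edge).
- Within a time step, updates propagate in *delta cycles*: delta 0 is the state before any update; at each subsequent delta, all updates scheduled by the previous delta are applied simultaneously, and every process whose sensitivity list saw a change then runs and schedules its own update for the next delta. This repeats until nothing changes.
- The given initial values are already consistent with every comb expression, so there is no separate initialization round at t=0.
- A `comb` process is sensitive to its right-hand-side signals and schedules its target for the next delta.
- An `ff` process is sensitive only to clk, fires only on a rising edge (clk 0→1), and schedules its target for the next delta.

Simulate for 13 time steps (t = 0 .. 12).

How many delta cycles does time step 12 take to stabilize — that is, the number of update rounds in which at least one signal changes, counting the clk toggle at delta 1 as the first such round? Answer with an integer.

5

t=0 Δ0: w5=1 w6=1 clk=0 w4=1 w3=0 w2=1 w0=0 w1=1
  Δ1: clk:0→1
  Δ2: w0:0→1
  Δ3: w4:1→0, w1:1→0
  Δ4: w5:1→0, w6:1→0
  Δ5: w1:0→1
  (5Δ to stable)
t=1 Δ0: w5=0 w6=0 clk=1 w4=0 w3=0 w2=1 w0=1 w1=1
  Δ1: clk:1→0
  (1Δ to stable)
t=2 Δ0: w5=0 w6=0 clk=0 w4=0 w3=0 w2=1 w0=1 w1=1
  Δ1: clk:0→1
  Δ2: w0:1→0
  Δ3: w4:0→1, w1:1→0
  Δ4: w5:0→1
  Δ5: w6:0→1
  Δ6: w1:0→1
  (6Δ to stable)
t=3 Δ0: w5=1 w6=1 clk=1 w4=1 w3=0 w2=1 w0=0 w1=1
  Δ1: clk:1→0
  (1Δ to stable)
t=4 Δ0: w5=1 w6=1 clk=0 w4=1 w3=0 w2=1 w0=0 w1=1
  Δ1: clk:0→1
  Δ2: w0:0→1
  Δ3: w4:1→0, w1:1→0
  Δ4: w5:1→0, w6:1→0
  Δ5: w1:0→1
  (5Δ to stable)
t=5 Δ0: w5=0 w6=0 clk=1 w4=0 w3=0 w2=1 w0=1 w1=1
  Δ1: clk:1→0
  (1Δ to stable)
t=6 Δ0: w5=0 w6=0 clk=0 w4=0 w3=0 w2=1 w0=1 w1=1
  Δ1: clk:0→1
  Δ2: w0:1→0
  Δ3: w4:0→1, w1:1→0
  Δ4: w5:0→1
  Δ5: w6:0→1
  Δ6: w1:0→1
  (6Δ to stable)
t=7 Δ0: w5=1 w6=1 clk=1 w4=1 w3=0 w2=1 w0=0 w1=1
  Δ1: clk:1→0
  (1Δ to stable)
t=8 Δ0: w5=1 w6=1 clk=0 w4=1 w3=0 w2=1 w0=0 w1=1
  Δ1: clk:0→1
  Δ2: w0:0→1
  Δ3: w4:1→0, w1:1→0
  Δ4: w5:1→0, w6:1→0
  Δ5: w1:0→1
  (5Δ to stable)
t=9 Δ0: w5=0 w6=0 clk=1 w4=0 w3=0 w2=1 w0=1 w1=1
  Δ1: clk:1→0
  (1Δ to stable)
t=10 Δ0: w5=0 w6=0 clk=0 w4=0 w3=0 w2=1 w0=1 w1=1
  Δ1: clk:0→1
  Δ2: w0:1→0
  Δ3: w4:0→1, w1:1→0
  Δ4: w5:0→1
  Δ5: w6:0→1
  Δ6: w1:0→1
  (6Δ to stable)
t=11 Δ0: w5=1 w6=1 clk=1 w4=1 w3=0 w2=1 w0=0 w1=1
  Δ1: clk:1→0
  (1Δ to stable)
t=12 Δ0: w5=1 w6=1 clk=0 w4=1 w3=0 w2=1 w0=0 w1=1
  Δ1: clk:0→1
  Δ2: w0:0→1
  Δ3: w4:1→0, w1:1→0
  Δ4: w5:1→0, w6:1→0
  Δ5: w1:0→1
  (5Δ to stable)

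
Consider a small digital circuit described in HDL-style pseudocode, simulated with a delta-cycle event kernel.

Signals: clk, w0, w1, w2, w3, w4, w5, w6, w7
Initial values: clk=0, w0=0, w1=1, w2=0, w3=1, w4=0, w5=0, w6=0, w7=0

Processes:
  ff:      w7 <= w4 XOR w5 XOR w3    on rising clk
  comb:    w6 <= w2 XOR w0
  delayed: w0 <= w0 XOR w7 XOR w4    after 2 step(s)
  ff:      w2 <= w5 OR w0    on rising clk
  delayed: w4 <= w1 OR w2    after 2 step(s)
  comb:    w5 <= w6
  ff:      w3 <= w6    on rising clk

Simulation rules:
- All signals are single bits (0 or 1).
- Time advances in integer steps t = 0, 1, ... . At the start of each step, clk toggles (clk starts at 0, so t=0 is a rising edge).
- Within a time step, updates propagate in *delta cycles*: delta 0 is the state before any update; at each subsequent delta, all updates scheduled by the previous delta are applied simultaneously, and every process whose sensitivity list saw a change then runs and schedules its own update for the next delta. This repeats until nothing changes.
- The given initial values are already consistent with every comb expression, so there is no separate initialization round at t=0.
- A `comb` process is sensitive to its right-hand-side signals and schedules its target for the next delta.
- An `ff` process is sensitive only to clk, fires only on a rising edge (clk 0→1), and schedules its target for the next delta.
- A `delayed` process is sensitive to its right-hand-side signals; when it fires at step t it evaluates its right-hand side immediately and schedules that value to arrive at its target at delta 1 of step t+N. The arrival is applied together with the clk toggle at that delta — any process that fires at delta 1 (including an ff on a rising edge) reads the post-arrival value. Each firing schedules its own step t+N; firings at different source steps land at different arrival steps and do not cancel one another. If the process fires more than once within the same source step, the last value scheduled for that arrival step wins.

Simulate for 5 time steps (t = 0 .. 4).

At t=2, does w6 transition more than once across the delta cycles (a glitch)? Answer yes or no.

yes

t=0 Δ0: w4=0 w7=0 w3=1 w1=1 clk=0 w6=0 w5=0 w2=0 w0=0
  Δ1: clk:0→1
  Δ2: w7:0→1, w3:1→0
  (2Δ to stable)
t=1 Δ0: w4=0 w7=1 w3=0 w1=1 clk=1 w6=0 w5=0 w2=0 w0=0
  Δ1: clk:1→0
  (1Δ to stable)
t=2 Δ0: w4=0 w7=1 w3=0 w1=1 clk=0 w6=0 w5=0 w2=0 w0=0
  Δ1: clk:0→1, w0:0→1
  Δ2: w7:1→0, w6:0→1, w2:0→1
  Δ3: w6:1→0, w5:0→1
  Δ4: w5:1→0
  (4Δ to stable)
t=3 Δ0: w4=0 w7=0 w3=0 w1=1 clk=1 w6=0 w5=0 w2=1 w0=1
  Δ1: clk:1→0
  (1Δ to stable)
t=4 Δ0: w4=0 w7=0 w3=0 w1=1 clk=0 w6=0 w5=0 w2=1 w0=1
  Δ1: w4:0→1, clk:0→1
  Δ2: w7:0→1
  (2Δ to stable)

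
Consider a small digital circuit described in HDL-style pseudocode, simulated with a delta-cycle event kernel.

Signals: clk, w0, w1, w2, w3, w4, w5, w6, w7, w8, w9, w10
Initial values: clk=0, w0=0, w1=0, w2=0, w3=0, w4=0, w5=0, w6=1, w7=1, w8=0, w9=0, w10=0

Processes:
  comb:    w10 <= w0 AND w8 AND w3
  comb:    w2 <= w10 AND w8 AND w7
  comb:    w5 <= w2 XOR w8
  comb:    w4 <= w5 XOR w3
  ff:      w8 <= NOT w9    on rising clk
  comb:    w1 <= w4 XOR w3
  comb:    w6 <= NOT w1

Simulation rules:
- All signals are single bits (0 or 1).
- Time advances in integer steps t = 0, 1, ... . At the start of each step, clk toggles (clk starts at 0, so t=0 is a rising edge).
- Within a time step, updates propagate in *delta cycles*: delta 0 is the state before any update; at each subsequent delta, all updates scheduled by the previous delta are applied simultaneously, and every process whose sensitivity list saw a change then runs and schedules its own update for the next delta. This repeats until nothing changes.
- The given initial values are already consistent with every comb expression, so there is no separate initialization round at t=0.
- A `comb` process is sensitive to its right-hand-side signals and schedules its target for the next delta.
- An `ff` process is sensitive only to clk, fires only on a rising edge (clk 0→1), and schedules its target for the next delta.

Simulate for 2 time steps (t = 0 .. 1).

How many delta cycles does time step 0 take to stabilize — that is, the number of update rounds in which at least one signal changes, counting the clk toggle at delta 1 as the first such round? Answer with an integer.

t=0 Δ0: w6=1 w5=0 w8=0 w4=0 w2=0 w9=0 w0=0 w7=1 w10=0 w3=0 clk=0 w1=0
  Δ1: clk:0→1
  Δ2: w8:0→1
  Δ3: w5:0→1
  Δ4: w4:0→1
  Δ5: w1:0→1
  Δ6: w6:1→0
  (6Δ to stable)
t=1 Δ0: w6=0 w5=1 w8=1 w4=1 w2=0 w9=0 w0=0 w7=1 w10=0 w3=0 clk=1 w1=1
  Δ1: clk:1→0
  (1Δ to stable)

6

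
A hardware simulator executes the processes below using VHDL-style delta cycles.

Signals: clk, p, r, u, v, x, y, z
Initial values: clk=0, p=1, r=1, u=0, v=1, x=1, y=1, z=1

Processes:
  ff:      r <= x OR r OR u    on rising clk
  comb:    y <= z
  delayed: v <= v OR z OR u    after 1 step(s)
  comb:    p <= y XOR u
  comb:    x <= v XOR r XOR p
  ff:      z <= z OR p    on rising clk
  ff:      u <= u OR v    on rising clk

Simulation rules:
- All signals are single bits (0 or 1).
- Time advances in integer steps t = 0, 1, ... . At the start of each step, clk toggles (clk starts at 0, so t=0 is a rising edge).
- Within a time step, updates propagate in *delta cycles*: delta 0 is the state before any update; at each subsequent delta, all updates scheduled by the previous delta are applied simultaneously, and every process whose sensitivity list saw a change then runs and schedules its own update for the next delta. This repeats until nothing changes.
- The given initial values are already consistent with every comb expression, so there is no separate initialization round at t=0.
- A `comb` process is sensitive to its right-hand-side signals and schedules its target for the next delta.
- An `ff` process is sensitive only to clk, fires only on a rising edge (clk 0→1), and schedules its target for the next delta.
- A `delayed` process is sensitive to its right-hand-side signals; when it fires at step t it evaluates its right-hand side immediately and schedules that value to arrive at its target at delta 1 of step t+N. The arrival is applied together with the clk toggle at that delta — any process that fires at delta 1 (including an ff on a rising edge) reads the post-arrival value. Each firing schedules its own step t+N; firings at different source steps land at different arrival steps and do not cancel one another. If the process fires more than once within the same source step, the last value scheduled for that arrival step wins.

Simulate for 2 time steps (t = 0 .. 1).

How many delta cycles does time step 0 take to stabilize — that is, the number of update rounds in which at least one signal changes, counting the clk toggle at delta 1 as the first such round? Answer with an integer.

t=0 Δ0: clk=0 z=1 p=1 v=1 u=0 x=1 r=1 y=1
  Δ1: clk:0→1
  Δ2: u:0→1
  Δ3: p:1→0
  Δ4: x:1→0
  (4Δ to stable)
t=1 Δ0: clk=1 z=1 p=0 v=1 u=1 x=0 r=1 y=1
  Δ1: clk:1→0
  (1Δ to stable)

4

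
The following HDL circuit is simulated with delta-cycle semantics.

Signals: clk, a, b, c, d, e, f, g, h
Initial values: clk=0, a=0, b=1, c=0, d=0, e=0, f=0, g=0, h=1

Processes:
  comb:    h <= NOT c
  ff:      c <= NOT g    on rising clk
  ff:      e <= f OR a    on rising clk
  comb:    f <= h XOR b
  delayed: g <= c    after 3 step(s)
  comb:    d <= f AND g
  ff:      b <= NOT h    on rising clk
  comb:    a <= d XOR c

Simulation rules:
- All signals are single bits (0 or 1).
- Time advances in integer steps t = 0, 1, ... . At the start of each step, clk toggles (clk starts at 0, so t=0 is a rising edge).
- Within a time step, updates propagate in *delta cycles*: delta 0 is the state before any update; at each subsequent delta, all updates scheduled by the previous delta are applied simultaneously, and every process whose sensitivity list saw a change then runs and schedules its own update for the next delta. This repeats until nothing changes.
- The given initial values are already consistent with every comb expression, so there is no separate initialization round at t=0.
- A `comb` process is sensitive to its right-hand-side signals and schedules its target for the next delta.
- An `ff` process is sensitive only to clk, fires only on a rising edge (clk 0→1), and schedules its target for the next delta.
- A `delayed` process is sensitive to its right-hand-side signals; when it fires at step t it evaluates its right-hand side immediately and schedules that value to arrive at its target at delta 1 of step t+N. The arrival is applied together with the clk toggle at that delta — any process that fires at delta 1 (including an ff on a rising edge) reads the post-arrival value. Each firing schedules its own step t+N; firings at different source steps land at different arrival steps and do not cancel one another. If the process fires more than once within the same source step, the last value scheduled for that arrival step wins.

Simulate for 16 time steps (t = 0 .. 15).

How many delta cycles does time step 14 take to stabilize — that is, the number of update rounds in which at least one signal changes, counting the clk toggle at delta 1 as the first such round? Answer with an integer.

5

t=0 Δ0: c=0 d=0 e=0 g=0 a=0 clk=0 f=0 b=1 h=1
  Δ1: clk:0→1
  Δ2: c:0→1, b:1→0
  Δ3: a:0→1, f:0→1, h:1→0
  Δ4: f:1→0
  (4Δ to stable)
t=1 Δ0: c=1 d=0 e=0 g=0 a=1 clk=1 f=0 b=0 h=0
  Δ1: clk:1→0
  (1Δ to stable)
t=2 Δ0: c=1 d=0 e=0 g=0 a=1 clk=0 f=0 b=0 h=0
  Δ1: clk:0→1
  Δ2: e:0→1, b:0→1
  Δ3: f:0→1
  (3Δ to stable)
t=3 Δ0: c=1 d=0 e=1 g=0 a=1 clk=1 f=1 b=1 h=0
  Δ1: g:0→1, clk:1→0
  Δ2: d:0→1
  Δ3: a:1→0
  (3Δ to stable)
t=4 Δ0: c=1 d=1 e=1 g=1 a=0 clk=0 f=1 b=1 h=0
  Δ1: clk:0→1
  Δ2: c:1→0
  Δ3: a:0→1, h:0→1
  Δ4: f:1→0
  Δ5: d:1→0
  Δ6: a:1→0
  (6Δ to stable)
t=5 Δ0: c=0 d=0 e=1 g=1 a=0 clk=1 f=0 b=1 h=1
  Δ1: clk:1→0
  (1Δ to stable)
t=6 Δ0: c=0 d=0 e=1 g=1 a=0 clk=0 f=0 b=1 h=1
  Δ1: clk:0→1
  Δ2: e:1→0, b:1→0
  Δ3: f:0→1
  Δ4: d:0→1
  Δ5: a:0→1
  (5Δ to stable)
t=7 Δ0: c=0 d=1 e=0 g=1 a=1 clk=1 f=1 b=0 h=1
  Δ1: g:1→0, clk:1→0
  Δ2: d:1→0
  Δ3: a:1→0
  (3Δ to stable)
t=8 Δ0: c=0 d=0 e=0 g=0 a=0 clk=0 f=1 b=0 h=1
  Δ1: clk:0→1
  Δ2: c:0→1, e:0→1
  Δ3: a:0→1, h:1→0
  Δ4: f:1→0
  (4Δ to stable)
t=9 Δ0: c=1 d=0 e=1 g=0 a=1 clk=1 f=0 b=0 h=0
  Δ1: clk:1→0
  (1Δ to stable)
t=10 Δ0: c=1 d=0 e=1 g=0 a=1 clk=0 f=0 b=0 h=0
  Δ1: clk:0→1
  Δ2: b:0→1
  Δ3: f:0→1
  (3Δ to stable)
t=11 Δ0: c=1 d=0 e=1 g=0 a=1 clk=1 f=1 b=1 h=0
  Δ1: g:0→1, clk:1→0
  Δ2: d:0→1
  Δ3: a:1→0
  (3Δ to stable)
t=12 Δ0: c=1 d=1 e=1 g=1 a=0 clk=0 f=1 b=1 h=0
  Δ1: clk:0→1
  Δ2: c:1→0
  Δ3: a:0→1, h:0→1
  Δ4: f:1→0
  Δ5: d:1→0
  Δ6: a:1→0
  (6Δ to stable)
t=13 Δ0: c=0 d=0 e=1 g=1 a=0 clk=1 f=0 b=1 h=1
  Δ1: clk:1→0
  (1Δ to stable)
t=14 Δ0: c=0 d=0 e=1 g=1 a=0 clk=0 f=0 b=1 h=1
  Δ1: clk:0→1
  Δ2: e:1→0, b:1→0
  Δ3: f:0→1
  Δ4: d:0→1
  Δ5: a:0→1
  (5Δ to stable)
t=15 Δ0: c=0 d=1 e=0 g=1 a=1 clk=1 f=1 b=0 h=1
  Δ1: g:1→0, clk:1→0
  Δ2: d:1→0
  Δ3: a:1→0
  (3Δ to stable)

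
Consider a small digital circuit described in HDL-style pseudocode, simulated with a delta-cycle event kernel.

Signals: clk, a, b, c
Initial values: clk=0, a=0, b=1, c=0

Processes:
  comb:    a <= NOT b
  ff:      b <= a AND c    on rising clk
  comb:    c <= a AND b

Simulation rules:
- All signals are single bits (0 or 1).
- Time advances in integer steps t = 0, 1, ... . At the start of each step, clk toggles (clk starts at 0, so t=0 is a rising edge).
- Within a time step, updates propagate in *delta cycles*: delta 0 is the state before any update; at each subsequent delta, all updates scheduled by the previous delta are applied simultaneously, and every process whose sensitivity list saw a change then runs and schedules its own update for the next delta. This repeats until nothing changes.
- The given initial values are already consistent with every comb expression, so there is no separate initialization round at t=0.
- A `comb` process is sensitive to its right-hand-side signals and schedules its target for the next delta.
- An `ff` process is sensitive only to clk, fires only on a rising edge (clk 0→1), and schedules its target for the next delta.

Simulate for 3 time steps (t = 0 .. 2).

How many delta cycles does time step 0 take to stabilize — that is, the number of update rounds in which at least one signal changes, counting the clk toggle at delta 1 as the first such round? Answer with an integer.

3

t=0 Δ0: c=0 a=0 clk=0 b=1
  Δ1: clk:0→1
  Δ2: b:1→0
  Δ3: a:0→1
  (3Δ to stable)
t=1 Δ0: c=0 a=1 clk=1 b=0
  Δ1: clk:1→0
  (1Δ to stable)
t=2 Δ0: c=0 a=1 clk=0 b=0
  Δ1: clk:0→1
  (1Δ to stable)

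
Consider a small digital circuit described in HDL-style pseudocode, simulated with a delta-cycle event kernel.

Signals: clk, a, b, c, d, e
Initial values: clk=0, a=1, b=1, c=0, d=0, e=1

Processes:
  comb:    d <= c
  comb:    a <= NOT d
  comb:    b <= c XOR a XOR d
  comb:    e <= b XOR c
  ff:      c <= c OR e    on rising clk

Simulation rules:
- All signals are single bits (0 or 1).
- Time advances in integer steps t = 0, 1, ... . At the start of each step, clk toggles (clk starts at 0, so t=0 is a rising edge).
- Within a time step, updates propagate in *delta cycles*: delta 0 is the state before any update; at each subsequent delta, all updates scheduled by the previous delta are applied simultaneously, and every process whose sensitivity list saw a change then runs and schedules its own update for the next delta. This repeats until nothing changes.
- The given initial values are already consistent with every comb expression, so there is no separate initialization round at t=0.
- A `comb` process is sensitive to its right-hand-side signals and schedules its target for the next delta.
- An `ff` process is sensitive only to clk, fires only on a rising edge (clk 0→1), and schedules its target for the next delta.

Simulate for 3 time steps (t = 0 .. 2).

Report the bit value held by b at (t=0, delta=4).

t0.Δ0 d=0 b=1 e=1 a=1 clk=0 c=0
t0.Δ1 d=0 b=1 e=1 a=1 clk=1 c=0
t0.Δ2 d=0 b=1 e=1 a=1 clk=1 c=1
t0.Δ3 d=1 b=0 e=0 a=1 clk=1 c=1
t0.Δ4 d=1 b=1 e=1 a=0 clk=1 c=1
t0.Δ5 d=1 b=0 e=0 a=0 clk=1 c=1
t0.Δ6 d=1 b=0 e=1 a=0 clk=1 c=1
t1.Δ0 d=1 b=0 e=1 a=0 clk=1 c=1
t1.Δ1 d=1 b=0 e=1 a=0 clk=0 c=1
t2.Δ0 d=1 b=0 e=1 a=0 clk=0 c=1
t2.Δ1 d=1 b=0 e=1 a=0 clk=1 c=1

1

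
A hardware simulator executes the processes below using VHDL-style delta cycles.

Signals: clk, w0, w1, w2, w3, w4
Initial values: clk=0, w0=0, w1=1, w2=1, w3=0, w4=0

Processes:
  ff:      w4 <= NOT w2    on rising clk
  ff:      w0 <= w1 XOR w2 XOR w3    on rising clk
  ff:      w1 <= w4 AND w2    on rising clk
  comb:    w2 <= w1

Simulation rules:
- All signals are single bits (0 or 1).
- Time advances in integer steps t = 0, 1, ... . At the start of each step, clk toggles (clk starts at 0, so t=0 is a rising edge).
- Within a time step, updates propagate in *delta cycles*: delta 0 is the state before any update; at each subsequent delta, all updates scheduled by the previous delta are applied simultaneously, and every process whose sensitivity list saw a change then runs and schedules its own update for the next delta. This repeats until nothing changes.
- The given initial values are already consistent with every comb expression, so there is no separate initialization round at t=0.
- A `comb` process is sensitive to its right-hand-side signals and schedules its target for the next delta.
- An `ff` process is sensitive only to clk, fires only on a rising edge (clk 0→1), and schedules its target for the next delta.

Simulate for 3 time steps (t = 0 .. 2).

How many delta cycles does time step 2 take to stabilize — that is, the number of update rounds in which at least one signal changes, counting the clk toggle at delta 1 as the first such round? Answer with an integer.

2

t=0 Δ0: w2=1 w4=0 w0=0 w3=0 w1=1 clk=0
  Δ1: clk:0→1
  Δ2: w1:1→0
  Δ3: w2:1→0
  (3Δ to stable)
t=1 Δ0: w2=0 w4=0 w0=0 w3=0 w1=0 clk=1
  Δ1: clk:1→0
  (1Δ to stable)
t=2 Δ0: w2=0 w4=0 w0=0 w3=0 w1=0 clk=0
  Δ1: clk:0→1
  Δ2: w4:0→1
  (2Δ to stable)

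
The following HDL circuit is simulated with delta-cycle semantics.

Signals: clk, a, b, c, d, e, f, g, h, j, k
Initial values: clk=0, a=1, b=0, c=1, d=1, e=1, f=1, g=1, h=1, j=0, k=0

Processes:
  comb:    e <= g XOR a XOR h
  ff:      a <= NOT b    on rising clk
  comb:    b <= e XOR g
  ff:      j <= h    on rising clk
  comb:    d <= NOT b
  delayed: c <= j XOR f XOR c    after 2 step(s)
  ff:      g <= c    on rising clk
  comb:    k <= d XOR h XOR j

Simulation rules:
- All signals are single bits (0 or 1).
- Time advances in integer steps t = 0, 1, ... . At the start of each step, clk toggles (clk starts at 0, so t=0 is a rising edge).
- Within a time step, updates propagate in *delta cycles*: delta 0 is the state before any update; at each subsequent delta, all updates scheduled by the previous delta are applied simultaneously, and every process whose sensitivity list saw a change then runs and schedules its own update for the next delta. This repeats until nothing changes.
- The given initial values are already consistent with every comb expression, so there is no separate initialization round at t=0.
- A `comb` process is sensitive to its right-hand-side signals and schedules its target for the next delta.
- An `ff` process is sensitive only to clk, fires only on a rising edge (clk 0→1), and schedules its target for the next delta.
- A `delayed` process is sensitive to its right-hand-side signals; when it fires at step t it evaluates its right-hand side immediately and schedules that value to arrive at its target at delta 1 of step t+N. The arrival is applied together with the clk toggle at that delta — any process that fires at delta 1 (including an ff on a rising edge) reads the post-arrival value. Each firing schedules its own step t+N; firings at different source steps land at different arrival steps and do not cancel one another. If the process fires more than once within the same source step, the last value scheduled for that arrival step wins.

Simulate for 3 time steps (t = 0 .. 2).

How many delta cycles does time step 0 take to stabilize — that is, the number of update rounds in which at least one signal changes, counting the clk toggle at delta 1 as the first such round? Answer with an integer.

[bits: a,h,b,k,g,e,j,f,c,d,clk]
t=0: Δ0=11001101110 Δ1=11001101111 Δ2=11001111111 Δ3=11011111111 | 3Δ
t=1: Δ0=11011111111 Δ1=11011111110 | 1Δ
t=2: Δ0=11011111110 Δ1=11011111111 | 1Δ

3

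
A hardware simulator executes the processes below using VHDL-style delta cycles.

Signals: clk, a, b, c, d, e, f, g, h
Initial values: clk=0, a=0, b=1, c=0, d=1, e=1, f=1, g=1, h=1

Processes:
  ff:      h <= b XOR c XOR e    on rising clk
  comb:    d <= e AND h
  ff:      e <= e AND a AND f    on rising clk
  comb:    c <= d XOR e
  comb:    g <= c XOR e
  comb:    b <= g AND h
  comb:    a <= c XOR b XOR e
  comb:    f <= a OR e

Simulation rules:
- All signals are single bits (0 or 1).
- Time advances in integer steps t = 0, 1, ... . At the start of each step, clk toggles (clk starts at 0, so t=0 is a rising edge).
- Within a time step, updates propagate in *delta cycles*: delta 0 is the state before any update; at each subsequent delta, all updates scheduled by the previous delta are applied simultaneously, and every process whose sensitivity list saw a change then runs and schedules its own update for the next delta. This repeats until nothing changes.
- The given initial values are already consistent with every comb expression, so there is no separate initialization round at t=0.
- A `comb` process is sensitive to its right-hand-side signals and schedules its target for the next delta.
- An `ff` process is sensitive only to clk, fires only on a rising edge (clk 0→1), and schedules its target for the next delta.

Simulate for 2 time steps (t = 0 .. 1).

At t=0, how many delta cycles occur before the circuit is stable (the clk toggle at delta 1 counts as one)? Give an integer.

t=0 Δ0: b=1 clk=0 f=1 h=1 g=1 d=1 a=0 c=0 e=1
  Δ1: clk:0→1
  Δ2: h:1→0, e:1→0
  Δ3: b:1→0, f:1→0, g:1→0, d:1→0, a:0→1, c:0→1
  Δ4: f:0→1, g:0→1, c:1→0
  Δ5: g:1→0, a:1→0
  Δ6: f:1→0
  (6Δ to stable)
t=1 Δ0: b=0 clk=1 f=0 h=0 g=0 d=0 a=0 c=0 e=0
  Δ1: clk:1→0
  (1Δ to stable)

6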